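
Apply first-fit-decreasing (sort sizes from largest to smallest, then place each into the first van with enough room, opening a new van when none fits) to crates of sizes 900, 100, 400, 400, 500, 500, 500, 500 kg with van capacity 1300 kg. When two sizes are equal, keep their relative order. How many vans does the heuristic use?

4

Sorted descending: 900, 500, 500, 500, 500, 400, 400, 100.
  900 → van 1 (new)  [load 900/1300]
  500 → van 2 (new)  [load 500/1300]
  500 → van 2  [load 1000/1300]
  500 → van 3 (new)  [load 500/1300]
  500 → van 3  [load 1000/1300]
  400 → van 1  [load 1300/1300]
  400 → van 4 (new)  [load 400/1300]
  100 → van 2  [load 1100/1300]
4 vans opened.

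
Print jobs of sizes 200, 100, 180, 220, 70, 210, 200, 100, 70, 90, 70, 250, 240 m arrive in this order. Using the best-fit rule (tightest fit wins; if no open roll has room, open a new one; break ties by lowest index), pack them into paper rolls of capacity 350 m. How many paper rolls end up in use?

  200 → roll 1 (new)  [load 200/350]
  100 → roll 1  [load 300/350]
  180 → roll 2 (new)  [load 180/350]
  220 → roll 3 (new)  [load 220/350]
  70 → roll 3  [load 290/350]
  210 → roll 4 (new)  [load 210/350]
  200 → roll 5 (new)  [load 200/350]
  100 → roll 4  [load 310/350]
  70 → roll 5  [load 270/350]
  90 → roll 2  [load 270/350]
  70 → roll 2  [load 340/350]
  250 → roll 6 (new)  [load 250/350]
  240 → roll 7 (new)  [load 240/350]
7 paper rolls opened.

7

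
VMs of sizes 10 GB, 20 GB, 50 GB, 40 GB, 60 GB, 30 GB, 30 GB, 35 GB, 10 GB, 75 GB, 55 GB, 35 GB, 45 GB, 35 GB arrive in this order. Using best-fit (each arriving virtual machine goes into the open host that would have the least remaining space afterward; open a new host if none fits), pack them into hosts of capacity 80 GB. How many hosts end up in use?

8

  10 → host 1 (new)  [load 10/80]
  20 → host 1  [load 30/80]
  50 → host 1  [load 80/80]
  40 → host 2 (new)  [load 40/80]
  60 → host 3 (new)  [load 60/80]
  30 → host 2  [load 70/80]
  30 → host 4 (new)  [load 30/80]
  35 → host 4  [load 65/80]
  10 → host 2  [load 80/80]
  75 → host 5 (new)  [load 75/80]
  55 → host 6 (new)  [load 55/80]
  35 → host 7 (new)  [load 35/80]
  45 → host 7  [load 80/80]
  35 → host 8 (new)  [load 35/80]
8 hosts opened.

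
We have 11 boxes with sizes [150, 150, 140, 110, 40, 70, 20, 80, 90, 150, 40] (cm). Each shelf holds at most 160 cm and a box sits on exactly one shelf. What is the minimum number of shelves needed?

7

Total = 150 + 150 + 150 + 140 + 110 + 90 + 80 + 70 + 40 + 40 + 20 = 1040 cm.
Lower bound: ⌈1040/160⌉ = 7 shelves.
A packing using 7 shelves:
  shelf 1: 150 = 150
  shelf 2: 150 = 150
  shelf 3: 150 = 150
  shelf 4: 140 + 20 = 160
  shelf 5: 110 + 40 = 150
  shelf 6: 90 + 70 = 160
  shelf 7: 80 + 40 = 120
This matches the lower bound, so 7 is optimal.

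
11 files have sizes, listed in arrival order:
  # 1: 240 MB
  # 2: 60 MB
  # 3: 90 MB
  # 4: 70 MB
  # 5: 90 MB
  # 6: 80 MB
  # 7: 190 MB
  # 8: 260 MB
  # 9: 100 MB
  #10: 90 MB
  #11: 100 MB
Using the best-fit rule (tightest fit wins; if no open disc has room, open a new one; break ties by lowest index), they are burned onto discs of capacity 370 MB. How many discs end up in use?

4

  240 → disc 1 (new)  [load 240/370]
  60 → disc 1  [load 300/370]
  90 → disc 2 (new)  [load 90/370]
  70 → disc 1  [load 370/370]
  90 → disc 2  [load 180/370]
  80 → disc 2  [load 260/370]
  190 → disc 3 (new)  [load 190/370]
  260 → disc 4 (new)  [load 260/370]
  100 → disc 2  [load 360/370]
  90 → disc 4  [load 350/370]
  100 → disc 3  [load 290/370]
4 discs opened.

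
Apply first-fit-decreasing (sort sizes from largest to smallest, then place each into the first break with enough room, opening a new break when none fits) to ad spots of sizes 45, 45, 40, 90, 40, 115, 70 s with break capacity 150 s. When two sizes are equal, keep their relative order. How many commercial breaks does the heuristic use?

Sorted descending: 115, 90, 70, 45, 45, 40, 40.
  115 → break 1 (new)  [load 115/150]
  90 → break 2 (new)  [load 90/150]
  70 → break 3 (new)  [load 70/150]
  45 → break 2  [load 135/150]
  45 → break 3  [load 115/150]
  40 → break 4 (new)  [load 40/150]
  40 → break 4  [load 80/150]
4 commercial breaks opened.

4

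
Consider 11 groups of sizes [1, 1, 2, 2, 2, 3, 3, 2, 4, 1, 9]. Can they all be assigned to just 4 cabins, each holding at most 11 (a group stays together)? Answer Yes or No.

A valid assignment using 3 cabins:
  cabin 1: 9 + 2 = 11
  cabin 2: 4 + 3 + 3 + 1 = 11
  cabin 3: 2 + 2 + 2 + 1 + 1 = 8
That uses only 3 ≤ 4, so 4 cabins are enough.

Yes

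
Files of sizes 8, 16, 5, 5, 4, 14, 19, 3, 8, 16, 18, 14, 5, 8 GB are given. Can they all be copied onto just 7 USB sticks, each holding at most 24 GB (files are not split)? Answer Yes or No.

A valid assignment using 7 USB sticks:
  USB stick 1: 19 + 5 = 24
  USB stick 2: 18 + 5 = 23
  USB stick 3: 16 + 8 = 24
  USB stick 4: 16 + 8 = 24
  USB stick 5: 14 + 8 = 22
  USB stick 6: 14 + 5 + 4 = 23
  USB stick 7: 3 = 3
Every load is within 24 GB, so 7 USB sticks suffice.

Yes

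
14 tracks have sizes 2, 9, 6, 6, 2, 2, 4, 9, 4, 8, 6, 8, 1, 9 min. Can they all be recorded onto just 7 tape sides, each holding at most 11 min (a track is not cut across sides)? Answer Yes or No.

No

Total = 76 min; ⌈76/11⌉ = 7.
8 tracks each exceed half the capacity and cannot share a side, forcing at least 8 tape sides.
At least 8 tape sides are required, but only 7 are allowed.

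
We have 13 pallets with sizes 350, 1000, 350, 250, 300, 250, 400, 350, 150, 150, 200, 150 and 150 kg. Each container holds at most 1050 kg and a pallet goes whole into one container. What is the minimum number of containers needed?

Total = 1000 + 400 + 350 + 350 + 350 + 300 + 250 + 250 + 200 + 150 + 150 + 150 + 150 = 4050 kg.
Lower bound: ⌈4050/1050⌉ = 4 containers.
A packing using 4 containers:
  container 1: 1000 = 1000
  container 2: 400 + 350 + 300 = 1050
  container 3: 350 + 350 + 250 = 950
  container 4: 250 + 200 + 150 + 150 + 150 + 150 = 1050
This matches the lower bound, so 4 is optimal.

4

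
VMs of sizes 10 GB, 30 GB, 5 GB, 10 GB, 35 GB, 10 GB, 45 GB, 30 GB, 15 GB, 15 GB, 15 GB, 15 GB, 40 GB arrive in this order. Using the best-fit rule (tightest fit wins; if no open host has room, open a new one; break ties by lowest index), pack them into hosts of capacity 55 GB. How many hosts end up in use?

  10 → host 1 (new)  [load 10/55]
  30 → host 1  [load 40/55]
  5 → host 1  [load 45/55]
  10 → host 1  [load 55/55]
  35 → host 2 (new)  [load 35/55]
  10 → host 2  [load 45/55]
  45 → host 3 (new)  [load 45/55]
  30 → host 4 (new)  [load 30/55]
  15 → host 4  [load 45/55]
  15 → host 5 (new)  [load 15/55]
  15 → host 5  [load 30/55]
  15 → host 5  [load 45/55]
  40 → host 6 (new)  [load 40/55]
6 hosts opened.

6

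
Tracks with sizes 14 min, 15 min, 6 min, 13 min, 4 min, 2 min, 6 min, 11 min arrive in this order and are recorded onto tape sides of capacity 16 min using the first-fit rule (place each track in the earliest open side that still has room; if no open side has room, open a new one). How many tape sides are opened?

  14 → side 1 (new)  [load 14/16]
  15 → side 2 (new)  [load 15/16]
  6 → side 3 (new)  [load 6/16]
  13 → side 4 (new)  [load 13/16]
  4 → side 3  [load 10/16]
  2 → side 1  [load 16/16]
  6 → side 3  [load 16/16]
  11 → side 5 (new)  [load 11/16]
5 tape sides opened.

5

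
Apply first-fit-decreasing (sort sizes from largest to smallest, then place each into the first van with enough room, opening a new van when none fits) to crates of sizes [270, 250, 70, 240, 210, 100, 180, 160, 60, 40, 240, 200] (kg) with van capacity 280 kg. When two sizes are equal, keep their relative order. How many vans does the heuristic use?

8

Sorted descending: 270, 250, 240, 240, 210, 200, 180, 160, 100, 70, 60, 40.
  270 → van 1 (new)  [load 270/280]
  250 → van 2 (new)  [load 250/280]
  240 → van 3 (new)  [load 240/280]
  240 → van 4 (new)  [load 240/280]
  210 → van 5 (new)  [load 210/280]
  200 → van 6 (new)  [load 200/280]
  180 → van 7 (new)  [load 180/280]
  160 → van 8 (new)  [load 160/280]
  100 → van 7  [load 280/280]
  70 → van 5  [load 280/280]
  60 → van 6  [load 260/280]
  40 → van 3  [load 280/280]
8 vans opened.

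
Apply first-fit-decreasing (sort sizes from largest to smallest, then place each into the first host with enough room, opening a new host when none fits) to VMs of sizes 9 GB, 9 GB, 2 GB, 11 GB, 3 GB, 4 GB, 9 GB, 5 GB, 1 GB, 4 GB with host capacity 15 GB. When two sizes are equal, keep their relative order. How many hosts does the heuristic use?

Sorted descending: 11, 9, 9, 9, 5, 4, 4, 3, 2, 1.
  11 → host 1 (new)  [load 11/15]
  9 → host 2 (new)  [load 9/15]
  9 → host 3 (new)  [load 9/15]
  9 → host 4 (new)  [load 9/15]
  5 → host 2  [load 14/15]
  4 → host 1  [load 15/15]
  4 → host 3  [load 13/15]
  3 → host 4  [load 12/15]
  2 → host 3  [load 15/15]
  1 → host 2  [load 15/15]
4 hosts opened.

4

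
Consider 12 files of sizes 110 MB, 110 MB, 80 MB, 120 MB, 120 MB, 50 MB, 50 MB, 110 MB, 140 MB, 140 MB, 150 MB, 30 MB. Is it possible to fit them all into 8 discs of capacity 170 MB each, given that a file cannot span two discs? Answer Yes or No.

Total = 1210 MB; ⌈1210/170⌉ = 8.
The bound of 8 does not rule out 8, but exhaustive search shows no assignment into 8 discs of capacity 170 MB exists — the minimum is 9.

No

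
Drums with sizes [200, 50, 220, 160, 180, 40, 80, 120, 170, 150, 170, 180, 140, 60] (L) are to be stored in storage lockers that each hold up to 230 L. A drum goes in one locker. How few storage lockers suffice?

Total = 220 + 200 + 180 + 180 + 170 + 170 + 160 + 150 + 140 + 120 + 80 + 60 + 50 + 40 = 1920 L.
Lower bound: ⌈1920/230⌉ = 9 storage lockers.
Also, 10 drums each exceed 115 L, and no two of those can share a locker, so at least 10 storage lockers are needed.
A packing using 10 storage lockers:
  locker 1: 220 = 220
  locker 2: 200 = 200
  locker 3: 180 + 50 = 230
  locker 4: 180 + 40 = 220
  locker 5: 170 + 60 = 230
  locker 6: 170 = 170
  locker 7: 160 = 160
  locker 8: 150 + 80 = 230
  locker 9: 140 = 140
  locker 10: 120 = 120
This matches the lower bound, so 10 is optimal.

10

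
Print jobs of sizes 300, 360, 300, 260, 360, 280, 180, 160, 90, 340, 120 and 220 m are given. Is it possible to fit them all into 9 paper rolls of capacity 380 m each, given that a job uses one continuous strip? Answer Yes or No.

Yes

A valid assignment using 9 paper rolls:
  roll 1: 360 = 360
  roll 2: 360 = 360
  roll 3: 340 = 340
  roll 4: 300 = 300
  roll 5: 300 = 300
  roll 6: 280 + 90 = 370
  roll 7: 260 + 120 = 380
  roll 8: 220 + 160 = 380
  roll 9: 180 = 180
Every load is within 380 m, so 9 paper rolls suffice.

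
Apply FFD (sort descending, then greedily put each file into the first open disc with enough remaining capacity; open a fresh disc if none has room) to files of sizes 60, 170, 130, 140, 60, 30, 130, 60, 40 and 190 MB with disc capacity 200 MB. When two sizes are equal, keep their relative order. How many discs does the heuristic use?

Sorted descending: 190, 170, 140, 130, 130, 60, 60, 60, 40, 30.
  190 → disc 1 (new)  [load 190/200]
  170 → disc 2 (new)  [load 170/200]
  140 → disc 3 (new)  [load 140/200]
  130 → disc 4 (new)  [load 130/200]
  130 → disc 5 (new)  [load 130/200]
  60 → disc 3  [load 200/200]
  60 → disc 4  [load 190/200]
  60 → disc 5  [load 190/200]
  40 → disc 6 (new)  [load 40/200]
  30 → disc 2  [load 200/200]
6 discs opened.

6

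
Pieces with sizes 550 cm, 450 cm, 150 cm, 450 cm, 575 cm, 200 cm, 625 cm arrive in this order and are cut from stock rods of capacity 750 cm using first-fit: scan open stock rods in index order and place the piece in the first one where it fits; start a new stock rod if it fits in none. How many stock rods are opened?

5

  550 → stock rod 1 (new)  [load 550/750]
  450 → stock rod 2 (new)  [load 450/750]
  150 → stock rod 1  [load 700/750]
  450 → stock rod 3 (new)  [load 450/750]
  575 → stock rod 4 (new)  [load 575/750]
  200 → stock rod 2  [load 650/750]
  625 → stock rod 5 (new)  [load 625/750]
5 stock rods opened.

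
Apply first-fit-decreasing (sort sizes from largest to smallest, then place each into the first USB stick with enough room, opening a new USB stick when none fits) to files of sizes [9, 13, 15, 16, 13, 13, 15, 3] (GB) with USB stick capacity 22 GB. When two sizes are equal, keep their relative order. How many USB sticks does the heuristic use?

Sorted descending: 16, 15, 15, 13, 13, 13, 9, 3.
  16 → USB stick 1 (new)  [load 16/22]
  15 → USB stick 2 (new)  [load 15/22]
  15 → USB stick 3 (new)  [load 15/22]
  13 → USB stick 4 (new)  [load 13/22]
  13 → USB stick 5 (new)  [load 13/22]
  13 → USB stick 6 (new)  [load 13/22]
  9 → USB stick 4  [load 22/22]
  3 → USB stick 1  [load 19/22]
6 USB sticks opened.

6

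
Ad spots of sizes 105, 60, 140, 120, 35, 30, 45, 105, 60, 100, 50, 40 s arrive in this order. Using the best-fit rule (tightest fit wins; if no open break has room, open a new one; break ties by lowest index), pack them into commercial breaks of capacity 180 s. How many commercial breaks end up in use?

6

  105 → break 1 (new)  [load 105/180]
  60 → break 1  [load 165/180]
  140 → break 2 (new)  [load 140/180]
  120 → break 3 (new)  [load 120/180]
  35 → break 2  [load 175/180]
  30 → break 3  [load 150/180]
  45 → break 4 (new)  [load 45/180]
  105 → break 4  [load 150/180]
  60 → break 5 (new)  [load 60/180]
  100 → break 5  [load 160/180]
  50 → break 6 (new)  [load 50/180]
  40 → break 6  [load 90/180]
6 commercial breaks opened.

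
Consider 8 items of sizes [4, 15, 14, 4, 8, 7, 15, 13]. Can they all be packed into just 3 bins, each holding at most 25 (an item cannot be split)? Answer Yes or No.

Total = 80; ⌈80/25⌉ = 4.
At least 4 bins are required, but only 3 are allowed.

No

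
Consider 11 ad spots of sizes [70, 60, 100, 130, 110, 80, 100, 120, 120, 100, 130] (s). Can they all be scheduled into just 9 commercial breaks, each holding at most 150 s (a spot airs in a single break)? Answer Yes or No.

Total = 1120 s; ⌈1120/150⌉ = 8.
9 ad spots each exceed half the capacity and cannot share a break, forcing at least 9 commercial breaks.
The bound of 9 does not rule out 9, but exhaustive search shows no assignment into 9 commercial breaks of capacity 150 s exists — the minimum is 10.

No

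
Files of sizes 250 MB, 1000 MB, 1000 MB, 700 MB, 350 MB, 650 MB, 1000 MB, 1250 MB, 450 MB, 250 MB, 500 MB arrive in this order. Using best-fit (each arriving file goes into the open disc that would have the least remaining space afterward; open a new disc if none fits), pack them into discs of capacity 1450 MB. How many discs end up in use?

  250 → disc 1 (new)  [load 250/1450]
  1000 → disc 1  [load 1250/1450]
  1000 → disc 2 (new)  [load 1000/1450]
  700 → disc 3 (new)  [load 700/1450]
  350 → disc 2  [load 1350/1450]
  650 → disc 3  [load 1350/1450]
  1000 → disc 4 (new)  [load 1000/1450]
  1250 → disc 5 (new)  [load 1250/1450]
  450 → disc 4  [load 1450/1450]
  250 → disc 6 (new)  [load 250/1450]
  500 → disc 6  [load 750/1450]
6 discs opened.

6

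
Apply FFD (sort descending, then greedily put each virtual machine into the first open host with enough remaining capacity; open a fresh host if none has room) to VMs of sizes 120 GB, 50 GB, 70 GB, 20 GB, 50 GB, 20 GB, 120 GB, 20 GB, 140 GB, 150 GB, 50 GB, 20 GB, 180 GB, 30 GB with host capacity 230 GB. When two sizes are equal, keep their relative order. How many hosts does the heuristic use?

Sorted descending: 180, 150, 140, 120, 120, 70, 50, 50, 50, 30, 20, 20, 20, 20.
  180 → host 1 (new)  [load 180/230]
  150 → host 2 (new)  [load 150/230]
  140 → host 3 (new)  [load 140/230]
  120 → host 4 (new)  [load 120/230]
  120 → host 5 (new)  [load 120/230]
  70 → host 2  [load 220/230]
  50 → host 1  [load 230/230]
  50 → host 3  [load 190/230]
  50 → host 4  [load 170/230]
  30 → host 3  [load 220/230]
  20 → host 4  [load 190/230]
  20 → host 4  [load 210/230]
  20 → host 4  [load 230/230]
  20 → host 5  [load 140/230]
5 hosts opened.

5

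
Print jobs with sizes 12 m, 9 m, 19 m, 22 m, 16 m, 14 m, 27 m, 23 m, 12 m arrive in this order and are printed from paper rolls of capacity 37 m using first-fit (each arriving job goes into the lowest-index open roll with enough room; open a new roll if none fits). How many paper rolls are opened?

5

  12 → roll 1 (new)  [load 12/37]
  9 → roll 1  [load 21/37]
  19 → roll 2 (new)  [load 19/37]
  22 → roll 3 (new)  [load 22/37]
  16 → roll 1  [load 37/37]
  14 → roll 2  [load 33/37]
  27 → roll 4 (new)  [load 27/37]
  23 → roll 5 (new)  [load 23/37]
  12 → roll 3  [load 34/37]
5 paper rolls opened.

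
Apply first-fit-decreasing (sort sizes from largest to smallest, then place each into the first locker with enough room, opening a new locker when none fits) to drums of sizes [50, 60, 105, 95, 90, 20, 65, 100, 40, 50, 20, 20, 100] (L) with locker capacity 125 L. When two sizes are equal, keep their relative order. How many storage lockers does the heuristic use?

8

Sorted descending: 105, 100, 100, 95, 90, 65, 60, 50, 50, 40, 20, 20, 20.
  105 → locker 1 (new)  [load 105/125]
  100 → locker 2 (new)  [load 100/125]
  100 → locker 3 (new)  [load 100/125]
  95 → locker 4 (new)  [load 95/125]
  90 → locker 5 (new)  [load 90/125]
  65 → locker 6 (new)  [load 65/125]
  60 → locker 6  [load 125/125]
  50 → locker 7 (new)  [load 50/125]
  50 → locker 7  [load 100/125]
  40 → locker 8 (new)  [load 40/125]
  20 → locker 1  [load 125/125]
  20 → locker 2  [load 120/125]
  20 → locker 3  [load 120/125]
8 storage lockers opened.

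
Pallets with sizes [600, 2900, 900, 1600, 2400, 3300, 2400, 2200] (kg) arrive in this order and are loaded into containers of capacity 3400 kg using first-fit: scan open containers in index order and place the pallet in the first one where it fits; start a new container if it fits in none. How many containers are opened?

6

  600 → container 1 (new)  [load 600/3400]
  2900 → container 2 (new)  [load 2900/3400]
  900 → container 1  [load 1500/3400]
  1600 → container 1  [load 3100/3400]
  2400 → container 3 (new)  [load 2400/3400]
  3300 → container 4 (new)  [load 3300/3400]
  2400 → container 5 (new)  [load 2400/3400]
  2200 → container 6 (new)  [load 2200/3400]
6 containers opened.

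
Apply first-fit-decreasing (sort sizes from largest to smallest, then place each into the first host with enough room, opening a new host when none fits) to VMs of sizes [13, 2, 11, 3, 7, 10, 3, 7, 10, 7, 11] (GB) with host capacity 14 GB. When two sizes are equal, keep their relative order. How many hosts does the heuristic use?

Sorted descending: 13, 11, 11, 10, 10, 7, 7, 7, 3, 3, 2.
  13 → host 1 (new)  [load 13/14]
  11 → host 2 (new)  [load 11/14]
  11 → host 3 (new)  [load 11/14]
  10 → host 4 (new)  [load 10/14]
  10 → host 5 (new)  [load 10/14]
  7 → host 6 (new)  [load 7/14]
  7 → host 6  [load 14/14]
  7 → host 7 (new)  [load 7/14]
  3 → host 2  [load 14/14]
  3 → host 3  [load 14/14]
  2 → host 4  [load 12/14]
7 hosts opened.

7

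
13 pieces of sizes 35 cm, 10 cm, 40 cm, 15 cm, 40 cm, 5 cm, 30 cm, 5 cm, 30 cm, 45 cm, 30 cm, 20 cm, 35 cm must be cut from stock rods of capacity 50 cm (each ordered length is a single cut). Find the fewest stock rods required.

Total = 45 + 40 + 40 + 35 + 35 + 30 + 30 + 30 + 20 + 15 + 10 + 5 + 5 = 340 cm.
Lower bound: ⌈340/50⌉ = 7 stock rods.
Also, 8 pieces each exceed 25 cm, and no two of those can share a stock rod, so at least 8 stock rods are needed.
A packing using 8 stock rods:
  stock rod 1: 45 + 5 = 50
  stock rod 2: 40 + 10 = 50
  stock rod 3: 40 + 5 = 45
  stock rod 4: 35 + 15 = 50
  stock rod 5: 35 = 35
  stock rod 6: 30 + 20 = 50
  stock rod 7: 30 = 30
  stock rod 8: 30 = 30
This matches the lower bound, so 8 is optimal.

8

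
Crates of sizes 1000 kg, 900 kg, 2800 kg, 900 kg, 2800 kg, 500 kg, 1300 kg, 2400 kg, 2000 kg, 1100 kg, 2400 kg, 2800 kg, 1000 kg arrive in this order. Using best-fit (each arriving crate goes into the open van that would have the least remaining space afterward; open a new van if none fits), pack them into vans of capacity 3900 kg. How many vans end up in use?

  1000 → van 1 (new)  [load 1000/3900]
  900 → van 1  [load 1900/3900]
  2800 → van 2 (new)  [load 2800/3900]
  900 → van 2  [load 3700/3900]
  2800 → van 3 (new)  [load 2800/3900]
  500 → van 3  [load 3300/3900]
  1300 → van 1  [load 3200/3900]
  2400 → van 4 (new)  [load 2400/3900]
  2000 → van 5 (new)  [load 2000/3900]
  1100 → van 4  [load 3500/3900]
  2400 → van 6 (new)  [load 2400/3900]
  2800 → van 7 (new)  [load 2800/3900]
  1000 → van 7  [load 3800/3900]
7 vans opened.

7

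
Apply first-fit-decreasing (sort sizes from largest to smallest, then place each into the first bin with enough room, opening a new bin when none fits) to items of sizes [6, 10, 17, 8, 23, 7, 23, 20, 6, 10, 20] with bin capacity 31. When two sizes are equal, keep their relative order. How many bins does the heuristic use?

Sorted descending: 23, 23, 20, 20, 17, 10, 10, 8, 7, 6, 6.
  23 → bin 1 (new)  [load 23/31]
  23 → bin 2 (new)  [load 23/31]
  20 → bin 3 (new)  [load 20/31]
  20 → bin 4 (new)  [load 20/31]
  17 → bin 5 (new)  [load 17/31]
  10 → bin 3  [load 30/31]
  10 → bin 4  [load 30/31]
  8 → bin 1  [load 31/31]
  7 → bin 2  [load 30/31]
  6 → bin 5  [load 23/31]
  6 → bin 5  [load 29/31]
5 bins opened.

5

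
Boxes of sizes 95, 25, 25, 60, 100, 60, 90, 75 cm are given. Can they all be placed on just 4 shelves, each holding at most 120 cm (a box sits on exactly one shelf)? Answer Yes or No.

No

Total = 530 cm; ⌈530/120⌉ = 5.
At least 5 shelves are required, but only 4 are allowed.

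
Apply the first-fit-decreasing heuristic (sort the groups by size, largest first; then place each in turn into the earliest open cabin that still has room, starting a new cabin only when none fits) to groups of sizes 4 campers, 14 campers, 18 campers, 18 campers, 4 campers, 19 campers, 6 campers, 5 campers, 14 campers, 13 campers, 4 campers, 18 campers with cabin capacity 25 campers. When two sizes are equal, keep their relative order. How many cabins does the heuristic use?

Sorted descending: 19, 18, 18, 18, 14, 14, 13, 6, 5, 4, 4, 4.
  19 → cabin 1 (new)  [load 19/25]
  18 → cabin 2 (new)  [load 18/25]
  18 → cabin 3 (new)  [load 18/25]
  18 → cabin 4 (new)  [load 18/25]
  14 → cabin 5 (new)  [load 14/25]
  14 → cabin 6 (new)  [load 14/25]
  13 → cabin 7 (new)  [load 13/25]
  6 → cabin 1  [load 25/25]
  5 → cabin 2  [load 23/25]
  4 → cabin 3  [load 22/25]
  4 → cabin 4  [load 22/25]
  4 → cabin 5  [load 18/25]
7 cabins opened.

7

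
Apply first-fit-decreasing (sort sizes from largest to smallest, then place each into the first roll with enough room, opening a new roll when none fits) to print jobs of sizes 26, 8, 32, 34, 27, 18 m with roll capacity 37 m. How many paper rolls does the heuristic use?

Sorted descending: 34, 32, 27, 26, 18, 8.
  34 → roll 1 (new)  [load 34/37]
  32 → roll 2 (new)  [load 32/37]
  27 → roll 3 (new)  [load 27/37]
  26 → roll 4 (new)  [load 26/37]
  18 → roll 5 (new)  [load 18/37]
  8 → roll 3  [load 35/37]
5 paper rolls opened.

5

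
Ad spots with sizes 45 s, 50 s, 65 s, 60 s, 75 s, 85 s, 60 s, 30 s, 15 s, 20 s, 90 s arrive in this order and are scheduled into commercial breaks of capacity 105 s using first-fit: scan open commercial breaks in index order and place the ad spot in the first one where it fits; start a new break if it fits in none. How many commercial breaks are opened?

  45 → break 1 (new)  [load 45/105]
  50 → break 1  [load 95/105]
  65 → break 2 (new)  [load 65/105]
  60 → break 3 (new)  [load 60/105]
  75 → break 4 (new)  [load 75/105]
  85 → break 5 (new)  [load 85/105]
  60 → break 6 (new)  [load 60/105]
  30 → break 2  [load 95/105]
  15 → break 3  [load 75/105]
  20 → break 3  [load 95/105]
  90 → break 7 (new)  [load 90/105]
7 commercial breaks opened.

7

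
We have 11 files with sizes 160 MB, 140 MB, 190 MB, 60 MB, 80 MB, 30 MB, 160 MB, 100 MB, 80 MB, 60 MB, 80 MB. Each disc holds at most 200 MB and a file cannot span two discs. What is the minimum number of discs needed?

7

Total = 190 + 160 + 160 + 140 + 100 + 80 + 80 + 80 + 60 + 60 + 30 = 1140 MB.
Lower bound: ⌈1140/200⌉ = 6 discs.
A packing using 7 discs:
  disc 1: 190 = 190
  disc 2: 160 + 30 = 190
  disc 3: 160 = 160
  disc 4: 140 + 60 = 200
  disc 5: 100 + 80 = 180
  disc 6: 80 + 80 = 160
  disc 7: 60 = 60
No arrangement into 6 discs stays within capacity, so 7 is optimal.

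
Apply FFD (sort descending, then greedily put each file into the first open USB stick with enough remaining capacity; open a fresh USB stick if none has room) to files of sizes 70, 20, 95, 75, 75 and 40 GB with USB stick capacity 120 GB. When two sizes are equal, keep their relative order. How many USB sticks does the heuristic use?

Sorted descending: 95, 75, 75, 70, 40, 20.
  95 → USB stick 1 (new)  [load 95/120]
  75 → USB stick 2 (new)  [load 75/120]
  75 → USB stick 3 (new)  [load 75/120]
  70 → USB stick 4 (new)  [load 70/120]
  40 → USB stick 2  [load 115/120]
  20 → USB stick 1  [load 115/120]
4 USB sticks opened.

4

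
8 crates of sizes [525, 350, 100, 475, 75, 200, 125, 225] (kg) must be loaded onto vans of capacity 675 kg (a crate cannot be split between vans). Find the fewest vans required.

Total = 525 + 475 + 350 + 225 + 200 + 125 + 100 + 75 = 2075 kg.
Lower bound: ⌈2075/675⌉ = 4 vans.
A packing using 4 vans:
  van 1: 525 + 125 = 650
  van 2: 475 + 200 = 675
  van 3: 350 + 225 + 100 = 675
  van 4: 75 = 75
This matches the lower bound, so 4 is optimal.

4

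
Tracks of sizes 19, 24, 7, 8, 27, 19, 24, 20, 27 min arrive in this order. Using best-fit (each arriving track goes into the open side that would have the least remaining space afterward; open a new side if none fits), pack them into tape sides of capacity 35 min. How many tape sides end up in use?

7

  19 → side 1 (new)  [load 19/35]
  24 → side 2 (new)  [load 24/35]
  7 → side 2  [load 31/35]
  8 → side 1  [load 27/35]
  27 → side 3 (new)  [load 27/35]
  19 → side 4 (new)  [load 19/35]
  24 → side 5 (new)  [load 24/35]
  20 → side 6 (new)  [load 20/35]
  27 → side 7 (new)  [load 27/35]
7 tape sides opened.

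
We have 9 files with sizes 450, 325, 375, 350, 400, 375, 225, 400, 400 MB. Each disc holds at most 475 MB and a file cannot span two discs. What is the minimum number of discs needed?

Total = 450 + 400 + 400 + 400 + 375 + 375 + 350 + 325 + 225 = 3300 MB.
Lower bound: ⌈3300/475⌉ = 7 discs.
Also, 8 files each exceed 475/2 MB, and no two of those can share a disc, so at least 8 discs are needed.
A packing using 9 discs:
  disc 1: 450 = 450
  disc 2: 400 = 400
  disc 3: 400 = 400
  disc 4: 400 = 400
  disc 5: 375 = 375
  disc 6: 375 = 375
  disc 7: 350 = 350
  disc 8: 325 = 325
  disc 9: 225 = 225
No arrangement into 8 discs stays within capacity, so 9 is optimal.

9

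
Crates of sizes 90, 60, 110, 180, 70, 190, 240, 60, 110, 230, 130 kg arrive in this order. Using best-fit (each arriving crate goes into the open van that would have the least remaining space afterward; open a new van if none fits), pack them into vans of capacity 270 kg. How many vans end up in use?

6

  90 → van 1 (new)  [load 90/270]
  60 → van 1  [load 150/270]
  110 → van 1  [load 260/270]
  180 → van 2 (new)  [load 180/270]
  70 → van 2  [load 250/270]
  190 → van 3 (new)  [load 190/270]
  240 → van 4 (new)  [load 240/270]
  60 → van 3  [load 250/270]
  110 → van 5 (new)  [load 110/270]
  230 → van 6 (new)  [load 230/270]
  130 → van 5  [load 240/270]
6 vans opened.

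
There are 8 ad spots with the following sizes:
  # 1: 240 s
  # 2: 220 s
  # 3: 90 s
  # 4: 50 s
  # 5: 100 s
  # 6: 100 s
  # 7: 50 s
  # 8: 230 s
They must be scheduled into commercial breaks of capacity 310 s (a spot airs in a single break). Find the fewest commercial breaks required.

Total = 240 + 230 + 220 + 100 + 100 + 90 + 50 + 50 = 1080 s.
Lower bound: ⌈1080/310⌉ = 4 commercial breaks.
A packing using 4 commercial breaks:
  break 1: 240 + 50 = 290
  break 2: 230 + 50 = 280
  break 3: 220 + 90 = 310
  break 4: 100 + 100 = 200
This matches the lower bound, so 4 is optimal.

4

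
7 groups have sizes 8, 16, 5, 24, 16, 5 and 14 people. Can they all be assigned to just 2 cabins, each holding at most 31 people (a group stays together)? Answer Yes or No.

Total = 88 people; ⌈88/31⌉ = 3.
At least 3 cabins are required, but only 2 are allowed.

No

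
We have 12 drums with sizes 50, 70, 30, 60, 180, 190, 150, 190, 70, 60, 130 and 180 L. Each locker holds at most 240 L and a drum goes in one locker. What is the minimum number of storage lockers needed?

6

Total = 190 + 190 + 180 + 180 + 150 + 130 + 70 + 70 + 60 + 60 + 50 + 30 = 1360 L.
Lower bound: ⌈1360/240⌉ = 6 storage lockers.
A packing using 6 storage lockers:
  locker 1: 190 + 50 = 240
  locker 2: 190 + 30 = 220
  locker 3: 180 + 60 = 240
  locker 4: 180 + 60 = 240
  locker 5: 150 + 70 = 220
  locker 6: 130 + 70 = 200
This matches the lower bound, so 6 is optimal.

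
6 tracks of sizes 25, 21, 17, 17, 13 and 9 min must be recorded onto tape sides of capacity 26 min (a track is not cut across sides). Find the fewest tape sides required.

Total = 25 + 21 + 17 + 17 + 13 + 9 = 102 min.
Lower bound: ⌈102/26⌉ = 4 tape sides.
A packing using 5 tape sides:
  side 1: 25 = 25
  side 2: 21 = 21
  side 3: 17 + 9 = 26
  side 4: 17 = 17
  side 5: 13 = 13
No arrangement into 4 tape sides stays within capacity, so 5 is optimal.

5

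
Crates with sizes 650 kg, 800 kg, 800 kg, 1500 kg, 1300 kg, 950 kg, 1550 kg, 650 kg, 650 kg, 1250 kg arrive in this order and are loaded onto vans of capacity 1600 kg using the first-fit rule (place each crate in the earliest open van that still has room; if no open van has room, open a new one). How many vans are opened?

  650 → van 1 (new)  [load 650/1600]
  800 → van 1  [load 1450/1600]
  800 → van 2 (new)  [load 800/1600]
  1500 → van 3 (new)  [load 1500/1600]
  1300 → van 4 (new)  [load 1300/1600]
  950 → van 5 (new)  [load 950/1600]
  1550 → van 6 (new)  [load 1550/1600]
  650 → van 2  [load 1450/1600]
  650 → van 5  [load 1600/1600]
  1250 → van 7 (new)  [load 1250/1600]
7 vans opened.

7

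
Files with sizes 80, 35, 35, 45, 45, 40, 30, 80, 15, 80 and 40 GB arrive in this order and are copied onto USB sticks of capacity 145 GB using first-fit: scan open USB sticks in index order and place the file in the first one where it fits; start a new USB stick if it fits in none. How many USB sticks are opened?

  80 → USB stick 1 (new)  [load 80/145]
  35 → USB stick 1  [load 115/145]
  35 → USB stick 2 (new)  [load 35/145]
  45 → USB stick 2  [load 80/145]
  45 → USB stick 2  [load 125/145]
  40 → USB stick 3 (new)  [load 40/145]
  30 → USB stick 1  [load 145/145]
  80 → USB stick 3  [load 120/145]
  15 → USB stick 2  [load 140/145]
  80 → USB stick 4 (new)  [load 80/145]
  40 → USB stick 4  [load 120/145]
4 USB sticks opened.

4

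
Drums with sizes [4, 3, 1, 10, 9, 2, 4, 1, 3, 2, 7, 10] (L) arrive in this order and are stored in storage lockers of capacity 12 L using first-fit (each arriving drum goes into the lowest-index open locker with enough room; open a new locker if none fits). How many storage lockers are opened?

  4 → locker 1 (new)  [load 4/12]
  3 → locker 1  [load 7/12]
  1 → locker 1  [load 8/12]
  10 → locker 2 (new)  [load 10/12]
  9 → locker 3 (new)  [load 9/12]
  2 → locker 1  [load 10/12]
  4 → locker 4 (new)  [load 4/12]
  1 → locker 1  [load 11/12]
  3 → locker 3  [load 12/12]
  2 → locker 2  [load 12/12]
  7 → locker 4  [load 11/12]
  10 → locker 5 (new)  [load 10/12]
5 storage lockers opened.

5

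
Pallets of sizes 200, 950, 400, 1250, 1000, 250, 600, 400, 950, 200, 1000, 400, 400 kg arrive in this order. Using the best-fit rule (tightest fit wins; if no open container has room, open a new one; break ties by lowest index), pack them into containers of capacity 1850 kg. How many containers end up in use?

  200 → container 1 (new)  [load 200/1850]
  950 → container 1  [load 1150/1850]
  400 → container 1  [load 1550/1850]
  1250 → container 2 (new)  [load 1250/1850]
  1000 → container 3 (new)  [load 1000/1850]
  250 → container 1  [load 1800/1850]
  600 → container 2  [load 1850/1850]
  400 → container 3  [load 1400/1850]
  950 → container 4 (new)  [load 950/1850]
  200 → container 3  [load 1600/1850]
  1000 → container 5 (new)  [load 1000/1850]
  400 → container 5  [load 1400/1850]
  400 → container 5  [load 1800/1850]
5 containers opened.

5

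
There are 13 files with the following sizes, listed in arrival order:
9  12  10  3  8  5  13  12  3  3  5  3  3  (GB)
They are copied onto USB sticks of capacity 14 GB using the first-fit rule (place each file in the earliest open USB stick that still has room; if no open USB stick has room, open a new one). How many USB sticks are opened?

7

  9 → USB stick 1 (new)  [load 9/14]
  12 → USB stick 2 (new)  [load 12/14]
  10 → USB stick 3 (new)  [load 10/14]
  3 → USB stick 1  [load 12/14]
  8 → USB stick 4 (new)  [load 8/14]
  5 → USB stick 4  [load 13/14]
  13 → USB stick 5 (new)  [load 13/14]
  12 → USB stick 6 (new)  [load 12/14]
  3 → USB stick 3  [load 13/14]
  3 → USB stick 7 (new)  [load 3/14]
  5 → USB stick 7  [load 8/14]
  3 → USB stick 7  [load 11/14]
  3 → USB stick 7  [load 14/14]
7 USB sticks opened.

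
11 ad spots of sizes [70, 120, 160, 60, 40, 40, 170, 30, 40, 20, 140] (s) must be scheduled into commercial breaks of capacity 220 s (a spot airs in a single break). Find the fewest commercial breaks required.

5

Total = 170 + 160 + 140 + 120 + 70 + 60 + 40 + 40 + 40 + 30 + 20 = 890 s.
Lower bound: ⌈890/220⌉ = 5 commercial breaks.
A packing using 5 commercial breaks:
  break 1: 170 + 40 = 210
  break 2: 160 + 60 = 220
  break 3: 140 + 70 = 210
  break 4: 120 + 40 + 40 + 20 = 220
  break 5: 30 = 30
This matches the lower bound, so 5 is optimal.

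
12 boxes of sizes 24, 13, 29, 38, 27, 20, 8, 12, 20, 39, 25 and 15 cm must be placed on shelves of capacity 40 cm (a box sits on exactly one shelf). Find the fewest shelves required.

7

Total = 39 + 38 + 29 + 27 + 25 + 24 + 20 + 20 + 15 + 13 + 12 + 8 = 270 cm.
Lower bound: ⌈270/40⌉ = 7 shelves.
A packing using 7 shelves:
  shelf 1: 39 = 39
  shelf 2: 38 = 38
  shelf 3: 29 + 8 = 37
  shelf 4: 27 + 13 = 40
  shelf 5: 25 + 15 = 40
  shelf 6: 24 + 12 = 36
  shelf 7: 20 + 20 = 40
This matches the lower bound, so 7 is optimal.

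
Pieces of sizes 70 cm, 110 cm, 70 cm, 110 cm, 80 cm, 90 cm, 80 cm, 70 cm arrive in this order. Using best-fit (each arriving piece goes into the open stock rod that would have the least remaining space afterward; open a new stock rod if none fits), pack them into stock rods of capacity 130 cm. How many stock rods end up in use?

8

  70 → stock rod 1 (new)  [load 70/130]
  110 → stock rod 2 (new)  [load 110/130]
  70 → stock rod 3 (new)  [load 70/130]
  110 → stock rod 4 (new)  [load 110/130]
  80 → stock rod 5 (new)  [load 80/130]
  90 → stock rod 6 (new)  [load 90/130]
  80 → stock rod 7 (new)  [load 80/130]
  70 → stock rod 8 (new)  [load 70/130]
8 stock rods opened.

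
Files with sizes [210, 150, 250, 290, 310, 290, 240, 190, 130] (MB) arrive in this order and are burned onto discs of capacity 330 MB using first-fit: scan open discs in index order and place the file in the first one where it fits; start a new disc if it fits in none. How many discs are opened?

  210 → disc 1 (new)  [load 210/330]
  150 → disc 2 (new)  [load 150/330]
  250 → disc 3 (new)  [load 250/330]
  290 → disc 4 (new)  [load 290/330]
  310 → disc 5 (new)  [load 310/330]
  290 → disc 6 (new)  [load 290/330]
  240 → disc 7 (new)  [load 240/330]
  190 → disc 8 (new)  [load 190/330]
  130 → disc 2  [load 280/330]
8 discs opened.

8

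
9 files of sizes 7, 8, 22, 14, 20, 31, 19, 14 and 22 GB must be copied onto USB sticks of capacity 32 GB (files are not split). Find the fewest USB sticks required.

Total = 31 + 22 + 22 + 20 + 19 + 14 + 14 + 8 + 7 = 157 GB.
Lower bound: ⌈157/32⌉ = 5 USB sticks.
A packing using 6 USB sticks:
  USB stick 1: 31 = 31
  USB stick 2: 22 + 8 = 30
  USB stick 3: 22 + 7 = 29
  USB stick 4: 20 = 20
  USB stick 5: 19 = 19
  USB stick 6: 14 + 14 = 28
No arrangement into 5 USB sticks stays within capacity, so 6 is optimal.

6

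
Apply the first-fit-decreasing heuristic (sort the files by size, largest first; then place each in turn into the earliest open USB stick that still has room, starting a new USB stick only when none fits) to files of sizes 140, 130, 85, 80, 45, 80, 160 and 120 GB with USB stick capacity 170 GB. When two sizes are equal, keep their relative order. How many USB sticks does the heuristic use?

6

Sorted descending: 160, 140, 130, 120, 85, 80, 80, 45.
  160 → USB stick 1 (new)  [load 160/170]
  140 → USB stick 2 (new)  [load 140/170]
  130 → USB stick 3 (new)  [load 130/170]
  120 → USB stick 4 (new)  [load 120/170]
  85 → USB stick 5 (new)  [load 85/170]
  80 → USB stick 5  [load 165/170]
  80 → USB stick 6 (new)  [load 80/170]
  45 → USB stick 4  [load 165/170]
6 USB sticks opened.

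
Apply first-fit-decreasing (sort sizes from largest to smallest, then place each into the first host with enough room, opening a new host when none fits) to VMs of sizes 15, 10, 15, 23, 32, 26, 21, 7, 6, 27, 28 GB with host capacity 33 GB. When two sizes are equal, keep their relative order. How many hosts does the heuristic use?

7

Sorted descending: 32, 28, 27, 26, 23, 21, 15, 15, 10, 7, 6.
  32 → host 1 (new)  [load 32/33]
  28 → host 2 (new)  [load 28/33]
  27 → host 3 (new)  [load 27/33]
  26 → host 4 (new)  [load 26/33]
  23 → host 5 (new)  [load 23/33]
  21 → host 6 (new)  [load 21/33]
  15 → host 7 (new)  [load 15/33]
  15 → host 7  [load 30/33]
  10 → host 5  [load 33/33]
  7 → host 4  [load 33/33]
  6 → host 3  [load 33/33]
7 hosts opened.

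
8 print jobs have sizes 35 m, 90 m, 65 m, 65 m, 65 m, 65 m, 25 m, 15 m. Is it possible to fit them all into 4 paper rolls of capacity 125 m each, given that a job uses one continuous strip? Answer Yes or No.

No

Total = 425 m; ⌈425/125⌉ = 4.
5 print jobs each exceed half the capacity and cannot share a roll, forcing at least 5 paper rolls.
At least 5 paper rolls are required, but only 4 are allowed.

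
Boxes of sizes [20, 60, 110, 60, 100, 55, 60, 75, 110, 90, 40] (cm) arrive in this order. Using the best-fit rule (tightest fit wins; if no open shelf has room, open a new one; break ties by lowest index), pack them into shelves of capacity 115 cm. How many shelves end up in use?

8

  20 → shelf 1 (new)  [load 20/115]
  60 → shelf 1  [load 80/115]
  110 → shelf 2 (new)  [load 110/115]
  60 → shelf 3 (new)  [load 60/115]
  100 → shelf 4 (new)  [load 100/115]
  55 → shelf 3  [load 115/115]
  60 → shelf 5 (new)  [load 60/115]
  75 → shelf 6 (new)  [load 75/115]
  110 → shelf 7 (new)  [load 110/115]
  90 → shelf 8 (new)  [load 90/115]
  40 → shelf 6  [load 115/115]
8 shelves opened.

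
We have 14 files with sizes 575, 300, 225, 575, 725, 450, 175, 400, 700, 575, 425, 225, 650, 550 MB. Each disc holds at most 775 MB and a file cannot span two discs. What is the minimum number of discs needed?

10

Total = 725 + 700 + 650 + 575 + 575 + 575 + 550 + 450 + 425 + 400 + 300 + 225 + 225 + 175 = 6550 MB.
Lower bound: ⌈6550/775⌉ = 9 discs.
Also, 10 files each exceed 775/2 MB, and no two of those can share a disc, so at least 10 discs are needed.
A packing using 10 discs:
  disc 1: 725 = 725
  disc 2: 700 = 700
  disc 3: 650 = 650
  disc 4: 575 + 175 = 750
  disc 5: 575 = 575
  disc 6: 575 = 575
  disc 7: 550 + 225 = 775
  disc 8: 450 + 300 = 750
  disc 9: 425 + 225 = 650
  disc 10: 400 = 400
This matches the lower bound, so 10 is optimal.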